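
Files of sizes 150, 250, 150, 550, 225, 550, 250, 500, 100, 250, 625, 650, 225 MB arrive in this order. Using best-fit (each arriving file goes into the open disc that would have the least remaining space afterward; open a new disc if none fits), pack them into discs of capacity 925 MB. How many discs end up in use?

  150 → disc 1 (new)  [load 150/925]
  250 → disc 1  [load 400/925]
  150 → disc 1  [load 550/925]
  550 → disc 2 (new)  [load 550/925]
  225 → disc 1  [load 775/925]
  550 → disc 3 (new)  [load 550/925]
  250 → disc 2  [load 800/925]
  500 → disc 4 (new)  [load 500/925]
  100 → disc 2  [load 900/925]
  250 → disc 3  [load 800/925]
  625 → disc 5 (new)  [load 625/925]
  650 → disc 6 (new)  [load 650/925]
  225 → disc 6  [load 875/925]
6 discs opened.

6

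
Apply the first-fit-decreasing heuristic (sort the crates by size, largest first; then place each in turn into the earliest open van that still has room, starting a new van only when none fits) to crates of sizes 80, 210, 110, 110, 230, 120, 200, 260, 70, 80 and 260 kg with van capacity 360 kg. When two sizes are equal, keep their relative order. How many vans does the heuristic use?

6

Sorted descending: 260, 260, 230, 210, 200, 120, 110, 110, 80, 80, 70.
  260 → van 1 (new)  [load 260/360]
  260 → van 2 (new)  [load 260/360]
  230 → van 3 (new)  [load 230/360]
  210 → van 4 (new)  [load 210/360]
  200 → van 5 (new)  [load 200/360]
  120 → van 3  [load 350/360]
  110 → van 4  [load 320/360]
  110 → van 5  [load 310/360]
  80 → van 1  [load 340/360]
  80 → van 2  [load 340/360]
  70 → van 6 (new)  [load 70/360]
6 vans opened.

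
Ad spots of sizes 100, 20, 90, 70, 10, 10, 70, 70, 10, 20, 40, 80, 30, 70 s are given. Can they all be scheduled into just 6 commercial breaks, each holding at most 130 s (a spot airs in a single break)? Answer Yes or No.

Total = 690 s; ⌈690/130⌉ = 6.
7 ad spots each exceed half the capacity and cannot share a break, forcing at least 7 commercial breaks.
At least 7 commercial breaks are required, but only 6 are allowed.

No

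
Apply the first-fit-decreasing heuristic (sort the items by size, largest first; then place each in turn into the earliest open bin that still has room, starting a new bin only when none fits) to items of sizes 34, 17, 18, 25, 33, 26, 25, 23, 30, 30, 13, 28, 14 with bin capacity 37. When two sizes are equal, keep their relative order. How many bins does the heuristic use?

11

Sorted descending: 34, 33, 30, 30, 28, 26, 25, 25, 23, 18, 17, 14, 13.
  34 → bin 1 (new)  [load 34/37]
  33 → bin 2 (new)  [load 33/37]
  30 → bin 3 (new)  [load 30/37]
  30 → bin 4 (new)  [load 30/37]
  28 → bin 5 (new)  [load 28/37]
  26 → bin 6 (new)  [load 26/37]
  25 → bin 7 (new)  [load 25/37]
  25 → bin 8 (new)  [load 25/37]
  23 → bin 9 (new)  [load 23/37]
  18 → bin 10 (new)  [load 18/37]
  17 → bin 10  [load 35/37]
  14 → bin 9  [load 37/37]
  13 → bin 11 (new)  [load 13/37]
11 bins opened.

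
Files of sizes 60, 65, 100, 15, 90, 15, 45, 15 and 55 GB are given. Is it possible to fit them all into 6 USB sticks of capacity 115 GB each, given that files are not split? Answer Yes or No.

A valid assignment using 5 USB sticks:
  USB stick 1: 100 + 15 = 115
  USB stick 2: 90 + 15 = 105
  USB stick 3: 65 + 45 = 110
  USB stick 4: 60 + 55 = 115
  USB stick 5: 15 = 15
That uses only 5 ≤ 6, so 6 USB sticks are enough.

Yes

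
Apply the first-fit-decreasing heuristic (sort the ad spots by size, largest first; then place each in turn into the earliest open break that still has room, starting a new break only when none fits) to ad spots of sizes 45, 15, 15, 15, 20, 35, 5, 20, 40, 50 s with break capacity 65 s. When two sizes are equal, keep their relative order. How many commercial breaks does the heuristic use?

Sorted descending: 50, 45, 40, 35, 20, 20, 15, 15, 15, 5.
  50 → break 1 (new)  [load 50/65]
  45 → break 2 (new)  [load 45/65]
  40 → break 3 (new)  [load 40/65]
  35 → break 4 (new)  [load 35/65]
  20 → break 2  [load 65/65]
  20 → break 3  [load 60/65]
  15 → break 1  [load 65/65]
  15 → break 4  [load 50/65]
  15 → break 4  [load 65/65]
  5 → break 3  [load 65/65]
4 commercial breaks opened.

4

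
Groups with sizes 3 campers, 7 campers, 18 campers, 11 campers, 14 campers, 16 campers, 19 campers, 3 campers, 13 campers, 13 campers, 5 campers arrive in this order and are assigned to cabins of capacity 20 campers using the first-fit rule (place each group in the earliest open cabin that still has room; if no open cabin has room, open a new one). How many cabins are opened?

  3 → cabin 1 (new)  [load 3/20]
  7 → cabin 1  [load 10/20]
  18 → cabin 2 (new)  [load 18/20]
  11 → cabin 3 (new)  [load 11/20]
  14 → cabin 4 (new)  [load 14/20]
  16 → cabin 5 (new)  [load 16/20]
  19 → cabin 6 (new)  [load 19/20]
  3 → cabin 1  [load 13/20]
  13 → cabin 7 (new)  [load 13/20]
  13 → cabin 8 (new)  [load 13/20]
  5 → cabin 1  [load 18/20]
8 cabins opened.

8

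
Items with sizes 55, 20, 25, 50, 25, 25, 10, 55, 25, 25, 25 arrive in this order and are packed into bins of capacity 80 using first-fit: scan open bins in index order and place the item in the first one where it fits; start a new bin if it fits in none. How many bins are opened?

  55 → bin 1 (new)  [load 55/80]
  20 → bin 1  [load 75/80]
  25 → bin 2 (new)  [load 25/80]
  50 → bin 2  [load 75/80]
  25 → bin 3 (new)  [load 25/80]
  25 → bin 3  [load 50/80]
  10 → bin 3  [load 60/80]
  55 → bin 4 (new)  [load 55/80]
  25 → bin 4  [load 80/80]
  25 → bin 5 (new)  [load 25/80]
  25 → bin 5  [load 50/80]
5 bins opened.

5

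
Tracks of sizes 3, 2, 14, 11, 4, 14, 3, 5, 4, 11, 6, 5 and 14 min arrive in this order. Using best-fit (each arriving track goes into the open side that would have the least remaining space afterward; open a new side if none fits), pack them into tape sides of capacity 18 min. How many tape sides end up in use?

6

  3 → side 1 (new)  [load 3/18]
  2 → side 1  [load 5/18]
  14 → side 2 (new)  [load 14/18]
  11 → side 1  [load 16/18]
  4 → side 2  [load 18/18]
  14 → side 3 (new)  [load 14/18]
  3 → side 3  [load 17/18]
  5 → side 4 (new)  [load 5/18]
  4 → side 4  [load 9/18]
  11 → side 5 (new)  [load 11/18]
  6 → side 5  [load 17/18]
  5 → side 4  [load 14/18]
  14 → side 6 (new)  [load 14/18]
6 tape sides opened.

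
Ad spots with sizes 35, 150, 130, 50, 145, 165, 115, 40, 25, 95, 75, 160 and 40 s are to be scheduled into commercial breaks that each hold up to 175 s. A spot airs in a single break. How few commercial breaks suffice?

Total = 165 + 160 + 150 + 145 + 130 + 115 + 95 + 75 + 50 + 40 + 40 + 35 + 25 = 1225 s.
Lower bound: ⌈1225/175⌉ = 7 commercial breaks.
A packing using 8 commercial breaks:
  break 1: 165 = 165
  break 2: 160 = 160
  break 3: 150 + 25 = 175
  break 4: 145 = 145
  break 5: 130 + 40 = 170
  break 6: 115 + 50 = 165
  break 7: 95 + 75 = 170
  break 8: 40 + 35 = 75
No arrangement into 7 commercial breaks stays within capacity, so 8 is optimal.

8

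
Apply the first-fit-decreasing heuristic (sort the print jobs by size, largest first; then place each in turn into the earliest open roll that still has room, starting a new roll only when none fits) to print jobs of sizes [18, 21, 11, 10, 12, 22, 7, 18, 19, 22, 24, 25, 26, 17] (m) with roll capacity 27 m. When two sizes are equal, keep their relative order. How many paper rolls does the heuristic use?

Sorted descending: 26, 25, 24, 22, 22, 21, 19, 18, 18, 17, 12, 11, 10, 7.
  26 → roll 1 (new)  [load 26/27]
  25 → roll 2 (new)  [load 25/27]
  24 → roll 3 (new)  [load 24/27]
  22 → roll 4 (new)  [load 22/27]
  22 → roll 5 (new)  [load 22/27]
  21 → roll 6 (new)  [load 21/27]
  19 → roll 7 (new)  [load 19/27]
  18 → roll 8 (new)  [load 18/27]
  18 → roll 9 (new)  [load 18/27]
  17 → roll 10 (new)  [load 17/27]
  12 → roll 11 (new)  [load 12/27]
  11 → roll 11  [load 23/27]
  10 → roll 10  [load 27/27]
  7 → roll 7  [load 26/27]
11 paper rolls opened.

11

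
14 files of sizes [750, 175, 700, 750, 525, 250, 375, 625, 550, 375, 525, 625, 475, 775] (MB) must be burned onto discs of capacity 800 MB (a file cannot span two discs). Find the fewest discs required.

Total = 775 + 750 + 750 + 700 + 625 + 625 + 550 + 525 + 525 + 475 + 375 + 375 + 250 + 175 = 7475 MB.
Lower bound: ⌈7475/800⌉ = 10 discs.
A packing using 11 discs:
  disc 1: 775 = 775
  disc 2: 750 = 750
  disc 3: 750 = 750
  disc 4: 700 = 700
  disc 5: 625 + 175 = 800
  disc 6: 625 = 625
  disc 7: 550 + 250 = 800
  disc 8: 525 = 525
  disc 9: 525 = 525
  disc 10: 475 = 475
  disc 11: 375 + 375 = 750
No arrangement into 10 discs stays within capacity, so 11 is optimal.

11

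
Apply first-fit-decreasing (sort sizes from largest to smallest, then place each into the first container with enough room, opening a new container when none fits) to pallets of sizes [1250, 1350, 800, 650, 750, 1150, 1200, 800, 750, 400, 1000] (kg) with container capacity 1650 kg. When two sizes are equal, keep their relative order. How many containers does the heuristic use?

Sorted descending: 1350, 1250, 1200, 1150, 1000, 800, 800, 750, 750, 650, 400.
  1350 → container 1 (new)  [load 1350/1650]
  1250 → container 2 (new)  [load 1250/1650]
  1200 → container 3 (new)  [load 1200/1650]
  1150 → container 4 (new)  [load 1150/1650]
  1000 → container 5 (new)  [load 1000/1650]
  800 → container 6 (new)  [load 800/1650]
  800 → container 6  [load 1600/1650]
  750 → container 7 (new)  [load 750/1650]
  750 → container 7  [load 1500/1650]
  650 → container 5  [load 1650/1650]
  400 → container 2  [load 1650/1650]
7 containers opened.

7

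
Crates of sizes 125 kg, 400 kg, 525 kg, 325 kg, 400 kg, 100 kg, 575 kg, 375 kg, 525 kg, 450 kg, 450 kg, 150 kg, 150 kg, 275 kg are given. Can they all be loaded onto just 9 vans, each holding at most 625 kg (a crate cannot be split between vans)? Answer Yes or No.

A valid assignment using 9 vans:
  van 1: 575 = 575
  van 2: 525 + 100 = 625
  van 3: 525 = 525
  van 4: 450 + 150 = 600
  van 5: 450 + 150 = 600
  van 6: 400 + 125 = 525
  van 7: 400 = 400
  van 8: 375 = 375
  van 9: 325 + 275 = 600
Every load is within 625 kg, so 9 vans suffice.

Yes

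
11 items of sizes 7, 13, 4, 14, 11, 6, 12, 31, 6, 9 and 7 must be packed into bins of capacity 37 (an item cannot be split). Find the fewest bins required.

Total = 31 + 14 + 13 + 12 + 11 + 9 + 7 + 7 + 6 + 6 + 4 = 120.
Lower bound: ⌈120/37⌉ = 4 bins.
A packing using 4 bins:
  bin 1: 31 + 6 = 37
  bin 2: 14 + 13 + 9 = 36
  bin 3: 12 + 11 + 7 + 7 = 37
  bin 4: 6 + 4 = 10
This matches the lower bound, so 4 is optimal.

4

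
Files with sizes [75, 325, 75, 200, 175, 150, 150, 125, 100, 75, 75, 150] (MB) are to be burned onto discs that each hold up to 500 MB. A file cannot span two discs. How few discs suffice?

4

Total = 325 + 200 + 175 + 150 + 150 + 150 + 125 + 100 + 75 + 75 + 75 + 75 = 1675 MB.
Lower bound: ⌈1675/500⌉ = 4 discs.
A packing using 4 discs:
  disc 1: 325 + 175 = 500
  disc 2: 200 + 150 + 150 = 500
  disc 3: 150 + 125 + 100 + 75 = 450
  disc 4: 75 + 75 + 75 = 225
This matches the lower bound, so 4 is optimal.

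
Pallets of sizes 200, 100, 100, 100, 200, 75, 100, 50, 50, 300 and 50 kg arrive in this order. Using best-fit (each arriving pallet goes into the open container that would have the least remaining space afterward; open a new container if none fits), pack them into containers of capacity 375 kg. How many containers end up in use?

  200 → container 1 (new)  [load 200/375]
  100 → container 1  [load 300/375]
  100 → container 2 (new)  [load 100/375]
  100 → container 2  [load 200/375]
  200 → container 3 (new)  [load 200/375]
  75 → container 1  [load 375/375]
  100 → container 2  [load 300/375]
  50 → container 2  [load 350/375]
  50 → container 3  [load 250/375]
  300 → container 4 (new)  [load 300/375]
  50 → container 4  [load 350/375]
4 containers opened.

4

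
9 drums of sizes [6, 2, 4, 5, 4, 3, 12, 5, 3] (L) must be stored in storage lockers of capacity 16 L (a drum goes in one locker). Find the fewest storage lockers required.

3

Total = 12 + 6 + 5 + 5 + 4 + 4 + 3 + 3 + 2 = 44 L.
Lower bound: ⌈44/16⌉ = 3 storage lockers.
A packing using 3 storage lockers:
  locker 1: 12 + 4 = 16
  locker 2: 6 + 5 + 5 = 16
  locker 3: 4 + 3 + 3 + 2 = 12
This matches the lower bound, so 3 is optimal.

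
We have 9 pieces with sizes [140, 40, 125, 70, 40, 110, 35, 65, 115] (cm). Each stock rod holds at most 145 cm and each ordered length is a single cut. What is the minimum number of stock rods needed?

Total = 140 + 125 + 115 + 110 + 70 + 65 + 40 + 40 + 35 = 740 cm.
Lower bound: ⌈740/145⌉ = 6 stock rods.
A packing using 6 stock rods:
  stock rod 1: 140 = 140
  stock rod 2: 125 = 125
  stock rod 3: 115 = 115
  stock rod 4: 110 + 35 = 145
  stock rod 5: 70 + 65 = 135
  stock rod 6: 40 + 40 = 80
This matches the lower bound, so 6 is optimal.

6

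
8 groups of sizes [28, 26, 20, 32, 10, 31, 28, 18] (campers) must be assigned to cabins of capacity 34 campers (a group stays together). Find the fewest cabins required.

7

Total = 32 + 31 + 28 + 28 + 26 + 20 + 18 + 10 = 193 campers.
Lower bound: ⌈193/34⌉ = 6 cabins.
Also, 7 groups each exceed 17 campers, and no two of those can share a cabin, so at least 7 cabins are needed.
A packing using 7 cabins:
  cabin 1: 32 = 32
  cabin 2: 31 = 31
  cabin 3: 28 = 28
  cabin 4: 28 = 28
  cabin 5: 26 = 26
  cabin 6: 20 + 10 = 30
  cabin 7: 18 = 18
This matches the lower bound, so 7 is optimal.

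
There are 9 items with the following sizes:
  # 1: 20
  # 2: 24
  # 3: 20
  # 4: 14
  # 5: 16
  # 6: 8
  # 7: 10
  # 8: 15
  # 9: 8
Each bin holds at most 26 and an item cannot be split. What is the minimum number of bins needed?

6

Total = 24 + 20 + 20 + 16 + 15 + 14 + 10 + 8 + 8 = 135.
Lower bound: ⌈135/26⌉ = 6 bins.
A packing using 6 bins:
  bin 1: 24 = 24
  bin 2: 20 = 20
  bin 3: 20 = 20
  bin 4: 16 + 10 = 26
  bin 5: 15 + 8 = 23
  bin 6: 14 + 8 = 22
This matches the lower bound, so 6 is optimal.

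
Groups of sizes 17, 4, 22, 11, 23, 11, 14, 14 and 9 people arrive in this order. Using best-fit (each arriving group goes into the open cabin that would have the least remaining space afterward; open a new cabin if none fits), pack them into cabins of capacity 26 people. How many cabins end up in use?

6

  17 → cabin 1 (new)  [load 17/26]
  4 → cabin 1  [load 21/26]
  22 → cabin 2 (new)  [load 22/26]
  11 → cabin 3 (new)  [load 11/26]
  23 → cabin 4 (new)  [load 23/26]
  11 → cabin 3  [load 22/26]
  14 → cabin 5 (new)  [load 14/26]
  14 → cabin 6 (new)  [load 14/26]
  9 → cabin 5  [load 23/26]
6 cabins opened.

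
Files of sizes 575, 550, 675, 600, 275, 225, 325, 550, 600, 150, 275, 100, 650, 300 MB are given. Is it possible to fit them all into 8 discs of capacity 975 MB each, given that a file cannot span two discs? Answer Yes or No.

Yes

A valid assignment using 7 discs:
  disc 1: 675 + 300 = 975
  disc 2: 650 + 325 = 975
  disc 3: 600 + 275 + 100 = 975
  disc 4: 600 + 275 = 875
  disc 5: 575 + 225 + 150 = 950
  disc 6: 550 = 550
  disc 7: 550 = 550
That uses only 7 ≤ 8, so 8 discs are enough.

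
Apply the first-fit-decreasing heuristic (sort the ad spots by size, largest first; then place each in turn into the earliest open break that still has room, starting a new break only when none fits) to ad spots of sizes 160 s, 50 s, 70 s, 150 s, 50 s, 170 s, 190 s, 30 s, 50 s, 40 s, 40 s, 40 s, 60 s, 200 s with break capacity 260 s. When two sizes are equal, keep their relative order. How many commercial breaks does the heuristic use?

Sorted descending: 200, 190, 170, 160, 150, 70, 60, 50, 50, 50, 40, 40, 40, 30.
  200 → break 1 (new)  [load 200/260]
  190 → break 2 (new)  [load 190/260]
  170 → break 3 (new)  [load 170/260]
  160 → break 4 (new)  [load 160/260]
  150 → break 5 (new)  [load 150/260]
  70 → break 2  [load 260/260]
  60 → break 1  [load 260/260]
  50 → break 3  [load 220/260]
  50 → break 4  [load 210/260]
  50 → break 4  [load 260/260]
  40 → break 3  [load 260/260]
  40 → break 5  [load 190/260]
  40 → break 5  [load 230/260]
  30 → break 5  [load 260/260]
5 commercial breaks opened.

5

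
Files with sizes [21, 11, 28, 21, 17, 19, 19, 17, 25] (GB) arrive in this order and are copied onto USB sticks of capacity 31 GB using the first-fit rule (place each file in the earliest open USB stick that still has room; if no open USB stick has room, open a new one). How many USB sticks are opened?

8

  21 → USB stick 1 (new)  [load 21/31]
  11 → USB stick 2 (new)  [load 11/31]
  28 → USB stick 3 (new)  [load 28/31]
  21 → USB stick 4 (new)  [load 21/31]
  17 → USB stick 2  [load 28/31]
  19 → USB stick 5 (new)  [load 19/31]
  19 → USB stick 6 (new)  [load 19/31]
  17 → USB stick 7 (new)  [load 17/31]
  25 → USB stick 8 (new)  [load 25/31]
8 USB sticks opened.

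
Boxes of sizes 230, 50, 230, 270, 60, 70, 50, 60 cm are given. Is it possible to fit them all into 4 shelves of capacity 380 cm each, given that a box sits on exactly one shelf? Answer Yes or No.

A valid assignment using 3 shelves:
  shelf 1: 270 + 70 = 340
  shelf 2: 230 + 60 + 60 = 350
  shelf 3: 230 + 50 + 50 = 330
That uses only 3 ≤ 4, so 4 shelves are enough.

Yes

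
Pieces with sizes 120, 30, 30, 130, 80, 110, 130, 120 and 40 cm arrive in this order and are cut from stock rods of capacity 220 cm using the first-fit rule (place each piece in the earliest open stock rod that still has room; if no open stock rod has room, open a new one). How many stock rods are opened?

5

  120 → stock rod 1 (new)  [load 120/220]
  30 → stock rod 1  [load 150/220]
  30 → stock rod 1  [load 180/220]
  130 → stock rod 2 (new)  [load 130/220]
  80 → stock rod 2  [load 210/220]
  110 → stock rod 3 (new)  [load 110/220]
  130 → stock rod 4 (new)  [load 130/220]
  120 → stock rod 5 (new)  [load 120/220]
  40 → stock rod 1  [load 220/220]
5 stock rods opened.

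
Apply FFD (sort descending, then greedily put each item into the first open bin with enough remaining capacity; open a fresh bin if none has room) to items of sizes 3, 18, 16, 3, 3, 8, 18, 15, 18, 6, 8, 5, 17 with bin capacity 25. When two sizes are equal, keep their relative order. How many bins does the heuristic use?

6

Sorted descending: 18, 18, 18, 17, 16, 15, 8, 8, 6, 5, 3, 3, 3.
  18 → bin 1 (new)  [load 18/25]
  18 → bin 2 (new)  [load 18/25]
  18 → bin 3 (new)  [load 18/25]
  17 → bin 4 (new)  [load 17/25]
  16 → bin 5 (new)  [load 16/25]
  15 → bin 6 (new)  [load 15/25]
  8 → bin 4  [load 25/25]
  8 → bin 5  [load 24/25]
  6 → bin 1  [load 24/25]
  5 → bin 2  [load 23/25]
  3 → bin 3  [load 21/25]
  3 → bin 3  [load 24/25]
  3 → bin 6  [load 18/25]
6 bins opened.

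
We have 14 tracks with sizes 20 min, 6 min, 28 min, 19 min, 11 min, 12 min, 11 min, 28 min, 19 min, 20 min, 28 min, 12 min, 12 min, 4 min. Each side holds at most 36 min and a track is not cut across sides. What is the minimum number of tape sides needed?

Total = 28 + 28 + 28 + 20 + 20 + 19 + 19 + 12 + 12 + 12 + 11 + 11 + 6 + 4 = 230 min.
Lower bound: ⌈230/36⌉ = 7 tape sides.
A packing using 8 tape sides:
  side 1: 28 + 6 = 34
  side 2: 28 + 4 = 32
  side 3: 28 = 28
  side 4: 20 + 12 = 32
  side 5: 20 + 12 = 32
  side 6: 19 + 12 = 31
  side 7: 19 + 11 = 30
  side 8: 11 = 11
No arrangement into 7 tape sides stays within capacity, so 8 is optimal.

8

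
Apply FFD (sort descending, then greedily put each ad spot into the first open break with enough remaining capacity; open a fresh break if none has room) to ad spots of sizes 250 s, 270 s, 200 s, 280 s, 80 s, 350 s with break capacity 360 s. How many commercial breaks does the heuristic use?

Sorted descending: 350, 280, 270, 250, 200, 80.
  350 → break 1 (new)  [load 350/360]
  280 → break 2 (new)  [load 280/360]
  270 → break 3 (new)  [load 270/360]
  250 → break 4 (new)  [load 250/360]
  200 → break 5 (new)  [load 200/360]
  80 → break 2  [load 360/360]
5 commercial breaks opened.

5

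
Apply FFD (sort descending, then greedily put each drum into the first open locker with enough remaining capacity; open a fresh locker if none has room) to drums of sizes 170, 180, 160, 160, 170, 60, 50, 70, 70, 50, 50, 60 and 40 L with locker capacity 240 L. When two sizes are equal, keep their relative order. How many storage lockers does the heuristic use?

6

Sorted descending: 180, 170, 170, 160, 160, 70, 70, 60, 60, 50, 50, 50, 40.
  180 → locker 1 (new)  [load 180/240]
  170 → locker 2 (new)  [load 170/240]
  170 → locker 3 (new)  [load 170/240]
  160 → locker 4 (new)  [load 160/240]
  160 → locker 5 (new)  [load 160/240]
  70 → locker 2  [load 240/240]
  70 → locker 3  [load 240/240]
  60 → locker 1  [load 240/240]
  60 → locker 4  [load 220/240]
  50 → locker 5  [load 210/240]
  50 → locker 6 (new)  [load 50/240]
  50 → locker 6  [load 100/240]
  40 → locker 6  [load 140/240]
6 storage lockers opened.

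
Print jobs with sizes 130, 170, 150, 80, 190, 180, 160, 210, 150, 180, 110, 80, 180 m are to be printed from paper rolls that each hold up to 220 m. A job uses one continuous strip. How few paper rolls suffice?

Total = 210 + 190 + 180 + 180 + 180 + 170 + 160 + 150 + 150 + 130 + 110 + 80 + 80 = 1970 m.
Lower bound: ⌈1970/220⌉ = 9 paper rolls.
Also, 10 print jobs each exceed 110 m, and no two of those can share a roll, so at least 10 paper rolls are needed.
A packing using 11 paper rolls:
  roll 1: 210 = 210
  roll 2: 190 = 190
  roll 3: 180 = 180
  roll 4: 180 = 180
  roll 5: 180 = 180
  roll 6: 170 = 170
  roll 7: 160 = 160
  roll 8: 150 = 150
  roll 9: 150 = 150
  roll 10: 130 + 80 = 210
  roll 11: 110 + 80 = 190
No arrangement into 10 paper rolls stays within capacity, so 11 is optimal.

11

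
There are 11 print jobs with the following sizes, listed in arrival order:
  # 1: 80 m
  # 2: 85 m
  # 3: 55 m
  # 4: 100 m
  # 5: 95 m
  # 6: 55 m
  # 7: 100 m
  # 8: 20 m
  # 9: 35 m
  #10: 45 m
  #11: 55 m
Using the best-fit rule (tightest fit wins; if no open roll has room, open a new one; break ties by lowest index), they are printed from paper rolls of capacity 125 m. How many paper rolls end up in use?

  80 → roll 1 (new)  [load 80/125]
  85 → roll 2 (new)  [load 85/125]
  55 → roll 3 (new)  [load 55/125]
  100 → roll 4 (new)  [load 100/125]
  95 → roll 5 (new)  [load 95/125]
  55 → roll 3  [load 110/125]
  100 → roll 6 (new)  [load 100/125]
  20 → roll 4  [load 120/125]
  35 → roll 2  [load 120/125]
  45 → roll 1  [load 125/125]
  55 → roll 7 (new)  [load 55/125]
7 paper rolls opened.

7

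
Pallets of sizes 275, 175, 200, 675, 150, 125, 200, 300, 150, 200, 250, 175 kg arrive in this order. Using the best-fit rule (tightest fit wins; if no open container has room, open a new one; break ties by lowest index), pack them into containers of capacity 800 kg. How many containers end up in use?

  275 → container 1 (new)  [load 275/800]
  175 → container 1  [load 450/800]
  200 → container 1  [load 650/800]
  675 → container 2 (new)  [load 675/800]
  150 → container 1  [load 800/800]
  125 → container 2  [load 800/800]
  200 → container 3 (new)  [load 200/800]
  300 → container 3  [load 500/800]
  150 → container 3  [load 650/800]
  200 → container 4 (new)  [load 200/800]
  250 → container 4  [load 450/800]
  175 → container 4  [load 625/800]
4 containers opened.

4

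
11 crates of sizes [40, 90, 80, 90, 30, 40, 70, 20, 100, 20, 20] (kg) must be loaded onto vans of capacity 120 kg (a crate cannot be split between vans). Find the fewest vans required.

Total = 100 + 90 + 90 + 80 + 70 + 40 + 40 + 30 + 20 + 20 + 20 = 600 kg.
Lower bound: ⌈600/120⌉ = 5 vans.
A packing using 6 vans:
  van 1: 100 + 20 = 120
  van 2: 90 + 30 = 120
  van 3: 90 + 20 = 110
  van 4: 80 + 40 = 120
  van 5: 70 + 40 = 110
  van 6: 20 = 20
No arrangement into 5 vans stays within capacity, so 6 is optimal.

6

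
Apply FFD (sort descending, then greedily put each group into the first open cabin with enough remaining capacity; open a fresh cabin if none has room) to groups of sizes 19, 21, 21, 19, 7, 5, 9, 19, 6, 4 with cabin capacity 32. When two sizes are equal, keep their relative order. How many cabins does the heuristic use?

Sorted descending: 21, 21, 19, 19, 19, 9, 7, 6, 5, 4.
  21 → cabin 1 (new)  [load 21/32]
  21 → cabin 2 (new)  [load 21/32]
  19 → cabin 3 (new)  [load 19/32]
  19 → cabin 4 (new)  [load 19/32]
  19 → cabin 5 (new)  [load 19/32]
  9 → cabin 1  [load 30/32]
  7 → cabin 2  [load 28/32]
  6 → cabin 3  [load 25/32]
  5 → cabin 3  [load 30/32]
  4 → cabin 2  [load 32/32]
5 cabins opened.

5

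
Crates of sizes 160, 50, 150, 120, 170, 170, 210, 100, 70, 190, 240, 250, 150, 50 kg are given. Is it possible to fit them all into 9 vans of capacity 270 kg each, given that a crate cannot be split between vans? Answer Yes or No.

Yes

A valid assignment using 9 vans:
  van 1: 250 = 250
  van 2: 240 = 240
  van 3: 210 + 50 = 260
  van 4: 190 + 70 = 260
  van 5: 170 + 100 = 270
  van 6: 170 + 50 = 220
  van 7: 160 = 160
  van 8: 150 + 120 = 270
  van 9: 150 = 150
Every load is within 270 kg, so 9 vans suffice.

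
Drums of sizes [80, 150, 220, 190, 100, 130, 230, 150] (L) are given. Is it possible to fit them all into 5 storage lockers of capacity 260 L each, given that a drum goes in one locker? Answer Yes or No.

Total = 1250 L; ⌈1250/260⌉ = 5.
The bound of 5 does not rule out 5, but exhaustive search shows no assignment into 5 storage lockers of capacity 260 L exists — the minimum is 6.

No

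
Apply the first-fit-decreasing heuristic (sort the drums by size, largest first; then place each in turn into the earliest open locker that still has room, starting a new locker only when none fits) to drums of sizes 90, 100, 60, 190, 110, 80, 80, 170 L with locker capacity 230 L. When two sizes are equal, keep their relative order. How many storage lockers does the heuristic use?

Sorted descending: 190, 170, 110, 100, 90, 80, 80, 60.
  190 → locker 1 (new)  [load 190/230]
  170 → locker 2 (new)  [load 170/230]
  110 → locker 3 (new)  [load 110/230]
  100 → locker 3  [load 210/230]
  90 → locker 4 (new)  [load 90/230]
  80 → locker 4  [load 170/230]
  80 → locker 5 (new)  [load 80/230]
  60 → locker 2  [load 230/230]
5 storage lockers opened.

5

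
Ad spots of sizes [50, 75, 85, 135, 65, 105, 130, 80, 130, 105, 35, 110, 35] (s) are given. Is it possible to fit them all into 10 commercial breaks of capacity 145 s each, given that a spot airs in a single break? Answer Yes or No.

Yes

A valid assignment using 9 commercial breaks:
  break 1: 135 = 135
  break 2: 130 = 130
  break 3: 130 = 130
  break 4: 110 + 35 = 145
  break 5: 105 + 35 = 140
  break 6: 105 = 105
  break 7: 85 + 50 = 135
  break 8: 80 + 65 = 145
  break 9: 75 = 75
That uses only 9 ≤ 10, so 10 commercial breaks are enough.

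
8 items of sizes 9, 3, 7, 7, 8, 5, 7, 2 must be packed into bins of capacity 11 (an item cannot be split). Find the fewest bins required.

Total = 9 + 8 + 7 + 7 + 7 + 5 + 3 + 2 = 48.
Lower bound: ⌈48/11⌉ = 5 bins.
A packing using 6 bins:
  bin 1: 9 + 2 = 11
  bin 2: 8 + 3 = 11
  bin 3: 7 = 7
  bin 4: 7 = 7
  bin 5: 7 = 7
  bin 6: 5 = 5
No arrangement into 5 bins stays within capacity, so 6 is optimal.

6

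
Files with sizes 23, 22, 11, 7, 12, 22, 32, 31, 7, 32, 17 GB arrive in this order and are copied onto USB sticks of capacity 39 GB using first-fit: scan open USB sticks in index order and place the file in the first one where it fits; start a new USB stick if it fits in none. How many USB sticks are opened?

7

  23 → USB stick 1 (new)  [load 23/39]
  22 → USB stick 2 (new)  [load 22/39]
  11 → USB stick 1  [load 34/39]
  7 → USB stick 2  [load 29/39]
  12 → USB stick 3 (new)  [load 12/39]
  22 → USB stick 3  [load 34/39]
  32 → USB stick 4 (new)  [load 32/39]
  31 → USB stick 5 (new)  [load 31/39]
  7 → USB stick 2  [load 36/39]
  32 → USB stick 6 (new)  [load 32/39]
  17 → USB stick 7 (new)  [load 17/39]
7 USB sticks opened.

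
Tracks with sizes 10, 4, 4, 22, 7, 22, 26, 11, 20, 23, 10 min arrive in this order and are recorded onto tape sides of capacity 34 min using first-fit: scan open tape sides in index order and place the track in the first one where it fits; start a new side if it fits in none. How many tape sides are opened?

6

  10 → side 1 (new)  [load 10/34]
  4 → side 1  [load 14/34]
  4 → side 1  [load 18/34]
  22 → side 2 (new)  [load 22/34]
  7 → side 1  [load 25/34]
  22 → side 3 (new)  [load 22/34]
  26 → side 4 (new)  [load 26/34]
  11 → side 2  [load 33/34]
  20 → side 5 (new)  [load 20/34]
  23 → side 6 (new)  [load 23/34]
  10 → side 3  [load 32/34]
6 tape sides opened.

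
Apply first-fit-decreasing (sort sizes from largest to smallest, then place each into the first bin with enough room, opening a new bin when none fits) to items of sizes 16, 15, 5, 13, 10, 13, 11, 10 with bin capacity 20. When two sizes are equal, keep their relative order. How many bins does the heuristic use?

Sorted descending: 16, 15, 13, 13, 11, 10, 10, 5.
  16 → bin 1 (new)  [load 16/20]
  15 → bin 2 (new)  [load 15/20]
  13 → bin 3 (new)  [load 13/20]
  13 → bin 4 (new)  [load 13/20]
  11 → bin 5 (new)  [load 11/20]
  10 → bin 6 (new)  [load 10/20]
  10 → bin 6  [load 20/20]
  5 → bin 2  [load 20/20]
6 bins opened.

6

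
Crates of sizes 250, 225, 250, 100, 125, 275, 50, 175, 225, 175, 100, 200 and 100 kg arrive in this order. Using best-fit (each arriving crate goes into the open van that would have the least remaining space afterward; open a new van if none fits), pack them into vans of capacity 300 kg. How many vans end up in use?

9

  250 → van 1 (new)  [load 250/300]
  225 → van 2 (new)  [load 225/300]
  250 → van 3 (new)  [load 250/300]
  100 → van 4 (new)  [load 100/300]
  125 → van 4  [load 225/300]
  275 → van 5 (new)  [load 275/300]
  50 → van 1  [load 300/300]
  175 → van 6 (new)  [load 175/300]
  225 → van 7 (new)  [load 225/300]
  175 → van 8 (new)  [load 175/300]
  100 → van 6  [load 275/300]
  200 → van 9 (new)  [load 200/300]
  100 → van 9  [load 300/300]
9 vans opened.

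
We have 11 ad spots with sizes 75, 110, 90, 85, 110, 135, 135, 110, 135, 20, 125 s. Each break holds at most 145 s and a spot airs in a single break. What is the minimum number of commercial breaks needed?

10

Total = 135 + 135 + 135 + 125 + 110 + 110 + 110 + 90 + 85 + 75 + 20 = 1130 s.
Lower bound: ⌈1130/145⌉ = 8 commercial breaks.
Also, 10 ad spots each exceed 145/2 s, and no two of those can share a break, so at least 10 commercial breaks are needed.
A packing using 10 commercial breaks:
  break 1: 135 = 135
  break 2: 135 = 135
  break 3: 135 = 135
  break 4: 125 + 20 = 145
  break 5: 110 = 110
  break 6: 110 = 110
  break 7: 110 = 110
  break 8: 90 = 90
  break 9: 85 = 85
  break 10: 75 = 75
This matches the lower bound, so 10 is optimal.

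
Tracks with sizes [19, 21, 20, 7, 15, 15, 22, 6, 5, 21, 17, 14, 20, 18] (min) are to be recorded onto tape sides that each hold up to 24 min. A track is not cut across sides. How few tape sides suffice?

Total = 22 + 21 + 21 + 20 + 20 + 19 + 18 + 17 + 15 + 15 + 14 + 7 + 6 + 5 = 220 min.
Lower bound: ⌈220/24⌉ = 10 tape sides.
Also, 11 tracks each exceed 12 min, and no two of those can share a side, so at least 11 tape sides are needed.
A packing using 11 tape sides:
  side 1: 22 = 22
  side 2: 21 = 21
  side 3: 21 = 21
  side 4: 20 = 20
  side 5: 20 = 20
  side 6: 19 + 5 = 24
  side 7: 18 + 6 = 24
  side 8: 17 + 7 = 24
  side 9: 15 = 15
  side 10: 15 = 15
  side 11: 14 = 14
This matches the lower bound, so 11 is optimal.

11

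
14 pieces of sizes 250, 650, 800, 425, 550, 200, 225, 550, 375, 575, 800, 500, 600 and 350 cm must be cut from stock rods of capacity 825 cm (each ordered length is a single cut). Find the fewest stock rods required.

10

Total = 800 + 800 + 650 + 600 + 575 + 550 + 550 + 500 + 425 + 375 + 350 + 250 + 225 + 200 = 6850 cm.
Lower bound: ⌈6850/825⌉ = 9 stock rods.
A packing using 10 stock rods:
  stock rod 1: 800 = 800
  stock rod 2: 800 = 800
  stock rod 3: 650 = 650
  stock rod 4: 600 + 225 = 825
  stock rod 5: 575 + 250 = 825
  stock rod 6: 550 + 200 = 750
  stock rod 7: 550 = 550
  stock rod 8: 500 = 500
  stock rod 9: 425 + 375 = 800
  stock rod 10: 350 = 350
No arrangement into 9 stock rods stays within capacity, so 10 is optimal.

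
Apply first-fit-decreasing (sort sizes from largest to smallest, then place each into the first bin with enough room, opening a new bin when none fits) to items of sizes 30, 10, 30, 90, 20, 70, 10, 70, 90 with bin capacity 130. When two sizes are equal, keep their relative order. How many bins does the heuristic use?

4

Sorted descending: 90, 90, 70, 70, 30, 30, 20, 10, 10.
  90 → bin 1 (new)  [load 90/130]
  90 → bin 2 (new)  [load 90/130]
  70 → bin 3 (new)  [load 70/130]
  70 → bin 4 (new)  [load 70/130]
  30 → bin 1  [load 120/130]
  30 → bin 2  [load 120/130]
  20 → bin 3  [load 90/130]
  10 → bin 1  [load 130/130]
  10 → bin 2  [load 130/130]
4 bins opened.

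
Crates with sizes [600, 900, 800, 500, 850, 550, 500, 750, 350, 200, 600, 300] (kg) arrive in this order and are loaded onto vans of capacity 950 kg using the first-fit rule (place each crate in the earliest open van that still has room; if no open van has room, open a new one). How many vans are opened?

9

  600 → van 1 (new)  [load 600/950]
  900 → van 2 (new)  [load 900/950]
  800 → van 3 (new)  [load 800/950]
  500 → van 4 (new)  [load 500/950]
  850 → van 5 (new)  [load 850/950]
  550 → van 6 (new)  [load 550/950]
  500 → van 7 (new)  [load 500/950]
  750 → van 8 (new)  [load 750/950]
  350 → van 1  [load 950/950]
  200 → van 4  [load 700/950]
  600 → van 9 (new)  [load 600/950]
  300 → van 6  [load 850/950]
9 vans opened.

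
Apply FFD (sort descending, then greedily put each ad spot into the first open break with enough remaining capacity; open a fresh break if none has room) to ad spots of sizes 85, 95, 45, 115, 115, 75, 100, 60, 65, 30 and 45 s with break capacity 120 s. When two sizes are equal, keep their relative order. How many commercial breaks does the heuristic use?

Sorted descending: 115, 115, 100, 95, 85, 75, 65, 60, 45, 45, 30.
  115 → break 1 (new)  [load 115/120]
  115 → break 2 (new)  [load 115/120]
  100 → break 3 (new)  [load 100/120]
  95 → break 4 (new)  [load 95/120]
  85 → break 5 (new)  [load 85/120]
  75 → break 6 (new)  [load 75/120]
  65 → break 7 (new)  [load 65/120]
  60 → break 8 (new)  [load 60/120]
  45 → break 6  [load 120/120]
  45 → break 7  [load 110/120]
  30 → break 5  [load 115/120]
8 commercial breaks opened.

8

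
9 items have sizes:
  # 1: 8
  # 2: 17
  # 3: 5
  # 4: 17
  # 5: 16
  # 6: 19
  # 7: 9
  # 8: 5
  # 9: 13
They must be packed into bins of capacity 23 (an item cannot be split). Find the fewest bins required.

6

Total = 19 + 17 + 17 + 16 + 13 + 9 + 8 + 5 + 5 = 109.
Lower bound: ⌈109/23⌉ = 5 bins.
A packing using 6 bins:
  bin 1: 19 = 19
  bin 2: 17 + 5 = 22
  bin 3: 17 + 5 = 22
  bin 4: 16 = 16
  bin 5: 13 + 9 = 22
  bin 6: 8 = 8
No arrangement into 5 bins stays within capacity, so 6 is optimal.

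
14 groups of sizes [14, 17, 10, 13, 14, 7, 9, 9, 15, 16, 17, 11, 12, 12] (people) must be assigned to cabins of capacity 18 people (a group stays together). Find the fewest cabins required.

12

Total = 17 + 17 + 16 + 15 + 14 + 14 + 13 + 12 + 12 + 11 + 10 + 9 + 9 + 7 = 176 people.
Lower bound: ⌈176/18⌉ = 10 cabins.
Also, 11 groups each exceed 9 people, and no two of those can share a cabin, so at least 11 cabins are needed.
A packing using 12 cabins:
  cabin 1: 17 = 17
  cabin 2: 17 = 17
  cabin 3: 16 = 16
  cabin 4: 15 = 15
  cabin 5: 14 = 14
  cabin 6: 14 = 14
  cabin 7: 13 = 13
  cabin 8: 12 = 12
  cabin 9: 12 = 12
  cabin 10: 11 + 7 = 18
  cabin 11: 10 = 10
  cabin 12: 9 + 9 = 18
No arrangement into 11 cabins stays within capacity, so 12 is optimal.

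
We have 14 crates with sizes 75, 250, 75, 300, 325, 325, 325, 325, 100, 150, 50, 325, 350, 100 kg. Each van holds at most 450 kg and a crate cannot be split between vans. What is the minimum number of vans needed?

Total = 350 + 325 + 325 + 325 + 325 + 325 + 300 + 250 + 150 + 100 + 100 + 75 + 75 + 50 = 3075 kg.
Lower bound: ⌈3075/450⌉ = 7 vans.
Also, 8 crates each exceed 225 kg, and no two of those can share a van, so at least 8 vans are needed.
A packing using 8 vans:
  van 1: 350 + 100 = 450
  van 2: 325 + 100 = 425
  van 3: 325 + 75 + 50 = 450
  van 4: 325 + 75 = 400
  van 5: 325 = 325
  van 6: 325 = 325
  van 7: 300 + 150 = 450
  van 8: 250 = 250
This matches the lower bound, so 8 is optimal.

8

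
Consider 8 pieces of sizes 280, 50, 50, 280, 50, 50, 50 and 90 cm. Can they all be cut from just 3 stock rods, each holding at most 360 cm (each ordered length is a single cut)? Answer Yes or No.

Yes

A valid assignment using 3 stock rods:
  stock rod 1: 280 + 50 = 330
  stock rod 2: 280 + 50 = 330
  stock rod 3: 90 + 50 + 50 + 50 = 240
Every load is within 360 cm, so 3 stock rods suffice.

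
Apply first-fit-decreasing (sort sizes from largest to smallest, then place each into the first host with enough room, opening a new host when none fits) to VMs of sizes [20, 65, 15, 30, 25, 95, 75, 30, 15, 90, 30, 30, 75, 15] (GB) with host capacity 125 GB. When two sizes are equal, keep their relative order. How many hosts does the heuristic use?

5

Sorted descending: 95, 90, 75, 75, 65, 30, 30, 30, 30, 25, 20, 15, 15, 15.
  95 → host 1 (new)  [load 95/125]
  90 → host 2 (new)  [load 90/125]
  75 → host 3 (new)  [load 75/125]
  75 → host 4 (new)  [load 75/125]
  65 → host 5 (new)  [load 65/125]
  30 → host 1  [load 125/125]
  30 → host 2  [load 120/125]
  30 → host 3  [load 105/125]
  30 → host 4  [load 105/125]
  25 → host 5  [load 90/125]
  20 → host 3  [load 125/125]
  15 → host 4  [load 120/125]
  15 → host 5  [load 105/125]
  15 → host 5  [load 120/125]
5 hosts opened.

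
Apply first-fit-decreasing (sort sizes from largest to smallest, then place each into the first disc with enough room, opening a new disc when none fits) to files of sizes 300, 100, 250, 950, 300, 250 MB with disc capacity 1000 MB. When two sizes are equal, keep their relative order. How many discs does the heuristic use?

Sorted descending: 950, 300, 300, 250, 250, 100.
  950 → disc 1 (new)  [load 950/1000]
  300 → disc 2 (new)  [load 300/1000]
  300 → disc 2  [load 600/1000]
  250 → disc 2  [load 850/1000]
  250 → disc 3 (new)  [load 250/1000]
  100 → disc 2  [load 950/1000]
3 discs opened.

3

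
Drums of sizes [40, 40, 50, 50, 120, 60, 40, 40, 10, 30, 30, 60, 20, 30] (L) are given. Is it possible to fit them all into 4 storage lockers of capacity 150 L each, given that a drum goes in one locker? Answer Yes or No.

No

Total = 620 L; ⌈620/150⌉ = 5.
At least 5 storage lockers are required, but only 4 are allowed.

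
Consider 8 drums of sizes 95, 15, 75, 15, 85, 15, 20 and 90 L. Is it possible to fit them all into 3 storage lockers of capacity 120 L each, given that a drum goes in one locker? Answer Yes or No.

Total = 410 L; ⌈410/120⌉ = 4.
At least 4 storage lockers are required, but only 3 are allowed.

No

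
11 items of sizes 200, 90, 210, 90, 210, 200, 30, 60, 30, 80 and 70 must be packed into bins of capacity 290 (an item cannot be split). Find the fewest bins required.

5

Total = 210 + 210 + 200 + 200 + 90 + 90 + 80 + 70 + 60 + 30 + 30 = 1270.
Lower bound: ⌈1270/290⌉ = 5 bins.
A packing using 5 bins:
  bin 1: 210 + 80 = 290
  bin 2: 210 + 70 = 280
  bin 3: 200 + 90 = 290
  bin 4: 200 + 90 = 290
  bin 5: 60 + 30 + 30 = 120
This matches the lower bound, so 5 is optimal.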